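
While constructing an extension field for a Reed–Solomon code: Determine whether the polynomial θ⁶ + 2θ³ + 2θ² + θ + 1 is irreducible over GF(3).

Write h(θ) = θ⁶ + 2θ³ + 2θ² + θ + 1.
Check for roots in GF(3): h(0) = 1; h(1) = 1; h(2) = 1.
No roots, so no linear factors.
Monic irreducibles of degree 2 over GF(3): θ² + 1, θ² + θ + 2, θ² + 2θ + 2.
None of them divide h (all give nonzero remainder).
Degree-3 irreducible divisors: test the 8 monic irreducibles of degree 3 over GF(3).
None of them divide h (all give nonzero remainder).
No irreducible factor of degree ≤ 3 exists, so h is irreducible over GF(3).

Yes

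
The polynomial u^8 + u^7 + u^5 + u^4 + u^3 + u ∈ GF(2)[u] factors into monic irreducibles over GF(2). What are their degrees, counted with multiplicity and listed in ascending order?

Write g(u) = u^8 + u^7 + u^5 + u^4 + u^3 + u.
Roots in GF(2): g(0) = 0 → root; g(1) = 0 → root.
Linear factors from roots: (u), (u + 1).
Complete factorization: g(u) = (u)·(u + 1)^4·(u^3 + u^2 + 1).
Factor degrees with multiplicity: 1 + 1 + 1 + 1 + 1 + 3 = 8.

1, 1, 1, 1, 1, 3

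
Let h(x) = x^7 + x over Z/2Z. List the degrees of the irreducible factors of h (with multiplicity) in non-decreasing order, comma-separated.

Roots in Z/2Z: h(0) = 0 → root; h(1) = 0 → root.
Linear factors from roots: (x), (x + 1).
Complete factorization: h(x) = (x)·(x + 1)^2·(x^2 + x + 1)^2.
Factor degrees with multiplicity: 1 + 1 + 1 + 2 + 2 = 7.

1, 1, 1, 2, 2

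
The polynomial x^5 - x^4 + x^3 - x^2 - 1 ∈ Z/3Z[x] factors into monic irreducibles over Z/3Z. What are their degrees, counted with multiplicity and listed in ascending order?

Write f(x) = x^5 - x^4 + x^3 - x^2 - 1.
Roots in Z/3Z: f(0) = 2; f(1) = 2; f(2) = 1.
Complete factorization: f(x) = (x^2 - x - 1)·(x^3 - x + 1).
Factor degrees with multiplicity: 2 + 3 = 5.

2, 3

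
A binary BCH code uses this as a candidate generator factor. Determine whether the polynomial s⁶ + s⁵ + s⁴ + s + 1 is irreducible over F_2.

Yes

Write m(s) = s⁶ + s⁵ + s⁴ + s + 1.
Check for roots in F_2: m(0) = 1; m(1) = 1.
No roots, so no linear factors.
Monic irreducibles of degree 2 over GF(2): s² + s + 1.
None of them divide m (all give nonzero remainder).
Monic irreducibles of degree 3 over GF(2): s³ + s + 1, s³ + s² + 1.
None of them divide m (all give nonzero remainder).
No irreducible factor of degree ≤ 3 exists, so m is irreducible over GF(2).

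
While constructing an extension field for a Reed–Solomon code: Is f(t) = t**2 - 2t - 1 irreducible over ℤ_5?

Check for roots in ℤ_5: f(0) = 4; f(1) = 3; f(2) = 4; f(3) = 2; f(4) = 2.
No roots. A degree-2 polynomial over a field with no linear factor is irreducible.

Yes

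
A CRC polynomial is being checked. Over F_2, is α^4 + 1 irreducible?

No

Write f(α) = α^4 + 1.
Check for roots in F_2: f(0) = 1; f(1) = 0 → root.
f(1) = 0, so (α − 1) divides f(α); f is reducible.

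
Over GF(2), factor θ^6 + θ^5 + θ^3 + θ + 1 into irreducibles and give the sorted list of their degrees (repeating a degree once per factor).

2, 2, 2

Write h(θ) = θ^6 + θ^5 + θ^3 + θ + 1.
Roots in GF(2): h(0) = 1; h(1) = 1.
Complete factorization: h(θ) = (θ^2 + θ + 1)^3.
Factor degrees with multiplicity: 2 + 2 + 2 = 6.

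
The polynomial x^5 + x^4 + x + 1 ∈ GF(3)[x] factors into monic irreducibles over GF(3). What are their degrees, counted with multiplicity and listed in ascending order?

Write g(x) = x^5 + x^4 + x + 1.
Roots in GF(3): g(0) = 1; g(1) = 1; g(2) = 0 → root.
Linear factors from roots: (x + 1).
Complete factorization: g(x) = (x + 1)·(x^2 + x + 2)·(x^2 + 2x + 2).
Factor degrees with multiplicity: 1 + 2 + 2 = 5.

1, 2, 2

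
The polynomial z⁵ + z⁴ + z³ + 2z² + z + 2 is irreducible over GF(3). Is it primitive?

No

Write f(z) = z⁵ + z⁴ + z³ + 2z² + z + 2.
|GF(3^5)^×| = 3^5 − 1 = 242. Prime factorization: 242 = 2·11^2.
f is primitive ⇔ z has order 242 in GF(3)[z]/(f), i.e. z^(242/q) ≠ 1 for each prime q | 242.
z^(121) mod f = 1
z^(22) mod f = 2z⁴ + 2z³ + 2.
Since z^(121) = 1, the order of z divides 121 < 242; not primitive.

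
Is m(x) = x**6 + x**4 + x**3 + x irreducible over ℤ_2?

Check for roots in ℤ_2: m(0) = 0 → root; m(1) = 0 → root.
m(0) = 0, so (x) divides m(x); m is reducible.

No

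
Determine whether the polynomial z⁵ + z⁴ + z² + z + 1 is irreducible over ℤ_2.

Yes

Write g(z) = z⁵ + z⁴ + z² + z + 1.
Check for roots in ℤ_2: g(0) = 1; g(1) = 1.
No roots, so no linear factors.
Monic irreducibles of degree 2 over GF(2): z² + z + 1.
None of them divide g (all give nonzero remainder).
No irreducible factor of degree ≤ 2 exists, so g is irreducible over GF(2).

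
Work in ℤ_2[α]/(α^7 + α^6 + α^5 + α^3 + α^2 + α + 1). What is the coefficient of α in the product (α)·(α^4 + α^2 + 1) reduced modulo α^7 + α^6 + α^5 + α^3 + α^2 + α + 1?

1

Multiply in ℤ_2[α]: (α)·(α^4 + α^2 + 1) = α^5 + α^3 + α.
Reduced: α^5 + α^3 + α.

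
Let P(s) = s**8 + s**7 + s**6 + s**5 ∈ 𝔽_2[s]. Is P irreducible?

Check for roots in 𝔽_2: P(0) = 0 → root; P(1) = 0 → root.
P(0) = 0, so (s) divides P(s); P is reducible.

No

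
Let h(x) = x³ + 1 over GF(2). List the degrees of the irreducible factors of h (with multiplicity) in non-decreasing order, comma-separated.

1, 2

Roots in GF(2): h(0) = 1; h(1) = 0 → root.
Linear factors from roots: (x + 1).
Complete factorization: h(x) = (x + 1)·(x² + x + 1).
Factor degrees with multiplicity: 1 + 2 = 3.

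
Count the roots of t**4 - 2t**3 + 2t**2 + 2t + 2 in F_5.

2

Write h(t) = t**4 - 2t**3 + 2t**2 + 2t + 2.
Evaluate at each of the 5 elements of F_5:
h(0) = 2; h(1) = 0 → root; h(2) = 4; h(3) = 3; h(4) = 0 → root.
Roots: {1, 4}.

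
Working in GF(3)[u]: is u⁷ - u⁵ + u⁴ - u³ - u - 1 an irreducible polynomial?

Write h(u) = u⁷ - u⁵ + u⁴ - u³ - u - 1.
Check for roots in GF(3): h(0) = 2; h(1) = 1; h(2) = 2.
No roots, so no linear factors.
Monic irreducibles of degree 2 over GF(3): u² + 1, u² + u - 1, u² - u - 1.
None of them divide h (all give nonzero remainder).
Degree-3 irreducible divisors: test the 8 monic irreducibles of degree 3 over GF(3).
None of them divide h (all give nonzero remainder).
No irreducible factor of degree ≤ 3 exists, so h is irreducible over GF(3).

Yes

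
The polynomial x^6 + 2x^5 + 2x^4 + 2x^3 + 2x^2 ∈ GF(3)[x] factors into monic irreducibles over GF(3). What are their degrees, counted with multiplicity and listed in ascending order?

Write g(x) = x^6 + 2x^5 + 2x^4 + 2x^3 + 2x^2.
Roots in GF(3): g(0) = 0 → root; g(1) = 0 → root; g(2) = 1.
Linear factors from roots: (x), (x + 2).
Complete factorization: g(x) = (x + 2)·(x)^2·(x^3 + 2x + 1).
Factor degrees with multiplicity: 1 + 1 + 1 + 3 = 6.

1, 1, 1, 3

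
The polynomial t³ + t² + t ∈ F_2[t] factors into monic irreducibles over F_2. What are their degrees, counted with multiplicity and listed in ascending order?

1, 2

Write g(t) = t³ + t² + t.
Roots in F_2: g(0) = 0 → root; g(1) = 1.
Linear factors from roots: (t).
Complete factorization: g(t) = (t)·(t² + t + 1).
Factor degrees with multiplicity: 1 + 2 = 3.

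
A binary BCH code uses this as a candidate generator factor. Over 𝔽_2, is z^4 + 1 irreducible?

No

Write h(z) = z^4 + 1.
Check for roots in 𝔽_2: h(0) = 1; h(1) = 0 → root.
h(1) = 0, so (z − 1) divides h(z); h is reducible.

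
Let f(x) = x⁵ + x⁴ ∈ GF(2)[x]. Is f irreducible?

No

Check for roots in GF(2): f(0) = 0 → root; f(1) = 0 → root.
f(0) = 0, so (x) divides f(x); f is reducible.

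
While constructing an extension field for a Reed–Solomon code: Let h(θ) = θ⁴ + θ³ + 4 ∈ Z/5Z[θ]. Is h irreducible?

Yes

Check for roots in Z/5Z: h(0) = 4; h(1) = 1; h(2) = 3; h(3) = 2; h(4) = 4.
No roots, so no linear factors.
Degree-2 irreducible divisors: test the 10 monic irreducibles of degree 2 over GF(5).
None of them divide h (all give nonzero remainder).
No irreducible factor of degree ≤ 2 exists, so h is irreducible over GF(5).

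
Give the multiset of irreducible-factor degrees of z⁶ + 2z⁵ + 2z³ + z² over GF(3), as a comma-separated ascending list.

Write h(z) = z⁶ + 2z⁵ + 2z³ + z².
Roots in GF(3): h(0) = 0 → root; h(1) = 0 → root; h(2) = 1.
Linear factors from roots: (z), (z + 2).
Complete factorization: h(z) = (z)^2·(z + 2)^4.
Factor degrees with multiplicity: 1 + 1 + 1 + 1 + 1 + 1 = 6.

1, 1, 1, 1, 1, 1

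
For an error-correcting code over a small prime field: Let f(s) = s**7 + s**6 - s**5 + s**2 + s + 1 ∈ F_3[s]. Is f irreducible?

No

Check for roots in F_3: f(0) = 1; f(1) = 1; f(2) = 2.
No roots, so no linear factors.
Monic irreducibles of degree 2 over GF(3): s**2 + 1, s**2 + s - 1, s**2 - s - 1.
s**2 - s - 1 divides f: f(s) = (s**2 - s - 1)·(s**5 - s**4 - s**3 + s**2 - 1).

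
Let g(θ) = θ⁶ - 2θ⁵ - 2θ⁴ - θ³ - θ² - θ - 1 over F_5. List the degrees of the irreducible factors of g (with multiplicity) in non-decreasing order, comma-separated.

6

Roots in F_5: g(0) = 4; g(1) = 3; g(2) = 3; g(3) = 1; g(4) = 1.
Complete factorization: g(θ) = (θ⁶ - 2θ⁵ - 2θ⁴ - θ³ - θ² - θ - 1).
Factor degrees with multiplicity: 6 = 6.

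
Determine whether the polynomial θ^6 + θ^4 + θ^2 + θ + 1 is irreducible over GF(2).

Yes

Write g(θ) = θ^6 + θ^4 + θ^2 + θ + 1.
Check for roots in GF(2): g(0) = 1; g(1) = 1.
No roots, so no linear factors.
Monic irreducibles of degree 2 over GF(2): θ^2 + θ + 1.
None of them divide g (all give nonzero remainder).
Monic irreducibles of degree 3 over GF(2): θ^3 + θ + 1, θ^3 + θ^2 + 1.
None of them divide g (all give nonzero remainder).
No irreducible factor of degree ≤ 3 exists, so g is irreducible over GF(2).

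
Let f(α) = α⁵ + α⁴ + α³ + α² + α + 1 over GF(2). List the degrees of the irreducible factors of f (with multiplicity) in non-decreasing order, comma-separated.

Roots in GF(2): f(0) = 1; f(1) = 0 → root.
Linear factors from roots: (α + 1).
Complete factorization: f(α) = (α + 1)·(α² + α + 1)^2.
Factor degrees with multiplicity: 1 + 2 + 2 = 5.

1, 2, 2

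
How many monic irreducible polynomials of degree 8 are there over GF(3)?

Gauss's count: N_{3}(8) = (1/8) Σ_{d|8} μ(8/d)·3^d.
Divisors of 8: 1, 2, 4, 8; μ(8/d) for each: 0, 0, -1, 1.
Σ = − 3^4 + 3^8 = 6480.
N = 6480/8 = 810.

810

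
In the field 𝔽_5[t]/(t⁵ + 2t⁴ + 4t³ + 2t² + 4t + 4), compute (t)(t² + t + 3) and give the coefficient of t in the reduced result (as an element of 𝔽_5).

3

Multiply in 𝔽_5[t]: (t)·(t² + t + 3) = t³ + t² + 3t.
Reduced: t³ + t² + 3t.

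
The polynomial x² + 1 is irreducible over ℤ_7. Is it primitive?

Write f(x) = x² + 1.
|GF(7^2)^×| = 7^2 − 1 = 48. Prime factorization: 48 = 2^4·3.
f is primitive ⇔ x has order 48 in GF(7)[x]/(f), i.e. x^(48/q) ≠ 1 for each prime q | 48.
x^(24) mod f = 1
x^(16) mod f = 1
Since x^(24) = 1, the order of x divides 24 < 48; not primitive.

No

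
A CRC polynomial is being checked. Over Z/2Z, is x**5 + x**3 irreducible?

No

Write P(x) = x**5 + x**3.
Check for roots in Z/2Z: P(0) = 0 → root; P(1) = 0 → root.
P(0) = 0, so (x) divides P(x); P is reducible.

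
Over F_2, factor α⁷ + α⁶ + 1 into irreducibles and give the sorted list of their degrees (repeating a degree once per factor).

Write g(α) = α⁷ + α⁶ + 1.
Roots in F_2: g(0) = 1; g(1) = 1.
Complete factorization: g(α) = (α⁷ + α⁶ + 1).
Factor degrees with multiplicity: 7 = 7.

7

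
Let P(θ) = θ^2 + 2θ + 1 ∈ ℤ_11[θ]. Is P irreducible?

No

Check each element of ℤ_11 for a root: P(0)=1, P(1)=4, P(2)=9, P(3)=5, P(4)=3, P(5)=3, P(6)=5, P(7)=9, P(8)=4, P(9)=1, P(10)=0.
P(10) = 0, so (θ − 10) divides P(θ); P is reducible.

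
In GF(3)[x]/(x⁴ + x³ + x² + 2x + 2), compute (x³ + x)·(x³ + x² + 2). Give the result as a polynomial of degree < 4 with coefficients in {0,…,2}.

x^3 + x^2 + 2x

Multiply in GF(3)[x]: (x³ + x)·(x³ + x² + 2) = x⁶ + x⁵ + x⁴ + 2x.
Reduce using x⁴ ≡ 2x³ + 2x² + x + 1 (mod x⁴ + x³ + x² + 2x + 2).
Reduced: x³ + x² + 2x.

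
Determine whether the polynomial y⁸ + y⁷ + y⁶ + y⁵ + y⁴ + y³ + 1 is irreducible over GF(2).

Yes

Write m(y) = y⁸ + y⁷ + y⁶ + y⁵ + y⁴ + y³ + 1.
Check for roots in GF(2): m(0) = 1; m(1) = 1.
No roots, so no linear factors.
Monic irreducibles of degree 2 over GF(2): y² + y + 1.
None of them divide m (all give nonzero remainder).
Monic irreducibles of degree 3 over GF(2): y³ + y + 1, y³ + y² + 1.
None of them divide m (all give nonzero remainder).
Monic irreducibles of degree 4 over GF(2): y⁴ + y + 1, y⁴ + y³ + 1, y⁴ + y³ + y² + y + 1.
None of them divide m (all give nonzero remainder).
No irreducible factor of degree ≤ 4 exists, so m is irreducible over GF(2).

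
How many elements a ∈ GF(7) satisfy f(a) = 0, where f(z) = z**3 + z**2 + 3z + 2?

1

Evaluate at each of the 7 elements of GF(7):
f(0) = 2; f(1) = 0 → root; f(2) = 6; f(3) = 5; f(4) = 3; f(5) = 6; f(6) = 6.
Roots: {1}.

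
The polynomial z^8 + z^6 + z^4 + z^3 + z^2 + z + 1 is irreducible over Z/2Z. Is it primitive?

Yes

Write f(z) = z^8 + z^6 + z^4 + z^3 + z^2 + z + 1.
|GF(2^8)^×| = 2^8 − 1 = 255. Prime factorization: 255 = 3·5·17.
f is primitive ⇔ z has order 255 in GF(2)[z]/(f), i.e. z^(255/q) ≠ 1 for each prime q | 255.
z^(85) mod f = z^4 + z^3 + z.
z^(51) mod f = z^6 + z^3.
z^(15) mod f = z^6 + z + 1.
None equal 1, so z has full order 255; f is primitive.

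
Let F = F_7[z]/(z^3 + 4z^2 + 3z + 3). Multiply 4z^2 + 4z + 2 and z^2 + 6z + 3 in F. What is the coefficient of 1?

5

Multiply in F_7[z]: (4z^2 + 4z + 2)·(z^2 + 6z + 3) = 4z^4 + 3z^2 + 3z + 6.
Reduce using z^3 ≡ 3z^2 + 4z + 4 (mod z^3 + 4z^2 + 3z + 3).
Reduced: 6z^2 + 4z + 5.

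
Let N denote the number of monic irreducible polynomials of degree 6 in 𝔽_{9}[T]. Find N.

Gauss's count: N_{9}(6) = (1/6) Σ_{d|6} μ(6/d)·9^d.
Divisors of 6: 1, 2, 3, 6; μ(6/d) for each: 1, -1, -1, 1.
Σ = 9^1 − 9^2 − 9^3 + 9^6 = 530640.
N = 530640/6 = 88440.

88440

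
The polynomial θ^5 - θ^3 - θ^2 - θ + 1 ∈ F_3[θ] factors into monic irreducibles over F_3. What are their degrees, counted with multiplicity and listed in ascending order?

5

Write g(θ) = θ^5 - θ^3 - θ^2 - θ + 1.
Roots in F_3: g(0) = 1; g(1) = 2; g(2) = 1.
Complete factorization: g(θ) = (θ^5 - θ^3 - θ^2 - θ + 1).
Factor degrees with multiplicity: 5 = 5.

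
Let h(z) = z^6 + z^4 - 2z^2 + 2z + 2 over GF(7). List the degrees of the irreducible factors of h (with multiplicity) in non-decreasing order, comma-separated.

Linear factors from roots: (z + 2), (z + 1).
Complete factorization: h(z) = (z + 1)·(z + 2)·(z^2 + z - 1)·(z^2 + 3z - 1).
Factor degrees with multiplicity: 1 + 1 + 2 + 2 = 6.

1, 1, 2, 2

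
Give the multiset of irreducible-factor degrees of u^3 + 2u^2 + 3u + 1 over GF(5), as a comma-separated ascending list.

1, 2

Write f(u) = u^3 + 2u^2 + 3u + 1.
Roots in GF(5): f(0) = 1; f(1) = 2; f(2) = 3; f(3) = 0 → root; f(4) = 4.
Linear factors from roots: (u + 2).
Complete factorization: f(u) = (u + 2)·(u^2 + 3).
Factor degrees with multiplicity: 1 + 2 = 3.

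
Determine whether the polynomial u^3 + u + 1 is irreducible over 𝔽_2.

Yes

Write m(u) = u^3 + u + 1.
Check for roots in 𝔽_2: m(0) = 1; m(1) = 1.
No roots. A degree-3 polynomial over a field with no linear factor is irreducible.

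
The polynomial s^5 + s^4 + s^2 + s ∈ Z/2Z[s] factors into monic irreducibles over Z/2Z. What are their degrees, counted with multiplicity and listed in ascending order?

Write f(s) = s^5 + s^4 + s^2 + s.
Roots in Z/2Z: f(0) = 0 → root; f(1) = 0 → root.
Linear factors from roots: (s), (s + 1).
Complete factorization: f(s) = (s)·(s + 1)^2·(s^2 + s + 1).
Factor degrees with multiplicity: 1 + 1 + 1 + 2 = 5.

1, 1, 1, 2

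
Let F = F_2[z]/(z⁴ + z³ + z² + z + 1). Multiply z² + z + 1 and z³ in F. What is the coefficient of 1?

0

Multiply in F_2[z]: (z² + z + 1)·(z³) = z⁵ + z⁴ + z³.
Reduce using z⁴ ≡ z³ + z² + z + 1 (mod z⁴ + z³ + z² + z + 1).
Reduced: z² + z.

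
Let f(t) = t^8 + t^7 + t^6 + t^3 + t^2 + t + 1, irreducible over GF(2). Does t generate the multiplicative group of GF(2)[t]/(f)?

|GF(2^8)^×| = 2^8 − 1 = 255. Prime factorization: 255 = 3·5·17.
f is primitive ⇔ t has order 255 in GF(2)[t]/(f), i.e. t^(255/q) ≠ 1 for each prime q | 255.
t^(85) mod f = t^5 + t^4 + t^3 + t^2 + 1.
t^(51) mod f = t^6 + t^3.
t^(15) mod f = t^5 + t^4 + t^3 + t + 1.
None equal 1, so t has full order 255; f is primitive.

Yes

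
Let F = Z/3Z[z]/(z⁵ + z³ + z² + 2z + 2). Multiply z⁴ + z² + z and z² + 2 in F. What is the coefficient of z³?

Multiply in Z/3Z[z]: (z⁴ + z² + z)·(z² + 2) = z⁶ + z³ + 2z² + 2z.
Reduce using z⁵ ≡ 2z³ + 2z² + z + 1 (mod z⁵ + z³ + z² + 2z + 2).
Reduced: 2z⁴.

0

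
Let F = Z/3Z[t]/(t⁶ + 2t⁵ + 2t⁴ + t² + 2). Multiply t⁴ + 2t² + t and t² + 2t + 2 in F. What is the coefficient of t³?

2

Multiply in Z/3Z[t]: (t⁴ + 2t² + t)·(t² + 2t + 2) = t⁶ + 2t⁵ + t⁴ + 2t³ + 2t.
Reduce using t⁶ ≡ t⁵ + t⁴ + 2t² + 1 (mod t⁶ + 2t⁵ + 2t⁴ + t² + 2).
Reduced: 2t⁴ + 2t³ + 2t² + 2t + 1.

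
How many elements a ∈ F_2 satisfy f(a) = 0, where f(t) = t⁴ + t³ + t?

Evaluate at each of the 2 elements of F_2:
f(0) = 0 → root; f(1) = 1.
Roots: {0}.

1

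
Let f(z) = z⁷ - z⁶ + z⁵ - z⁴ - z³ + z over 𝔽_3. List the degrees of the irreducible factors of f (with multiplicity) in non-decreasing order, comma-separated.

1, 1, 1, 2, 2

Roots in 𝔽_3: f(0) = 0 → root; f(1) = 0 → root; f(2) = 2.
Linear factors from roots: (z), (z - 1).
Complete factorization: f(z) = (z)·(z - 1)^2·(z² - z - 1)^2.
Factor degrees with multiplicity: 1 + 1 + 1 + 2 + 2 = 7.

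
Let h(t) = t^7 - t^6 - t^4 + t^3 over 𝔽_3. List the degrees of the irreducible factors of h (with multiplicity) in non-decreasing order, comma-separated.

1, 1, 1, 1, 1, 1, 1

Roots in 𝔽_3: h(0) = 0 → root; h(1) = 0 → root; h(2) = 2.
Linear factors from roots: (t), (t - 1).
Complete factorization: h(t) = (t)^3·(t - 1)^4.
Factor degrees with multiplicity: 1 + 1 + 1 + 1 + 1 + 1 + 1 = 7.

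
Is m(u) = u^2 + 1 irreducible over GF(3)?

Yes

Check for roots in GF(3): m(0) = 1; m(1) = 2; m(2) = 2.
No roots. A degree-2 polynomial over a field with no linear factor is irreducible.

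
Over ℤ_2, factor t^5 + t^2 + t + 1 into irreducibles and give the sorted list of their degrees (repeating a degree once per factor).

Write f(t) = t^5 + t^2 + t + 1.
Roots in ℤ_2: f(0) = 1; f(1) = 0 → root.
Linear factors from roots: (t + 1).
Complete factorization: f(t) = (t + 1)^2·(t^3 + t + 1).
Factor degrees with multiplicity: 1 + 1 + 3 = 5.

1, 1, 3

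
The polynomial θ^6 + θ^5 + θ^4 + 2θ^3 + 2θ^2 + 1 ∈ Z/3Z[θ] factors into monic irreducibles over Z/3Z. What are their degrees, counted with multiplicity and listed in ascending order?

Write g(θ) = θ^6 + θ^5 + θ^4 + 2θ^3 + 2θ^2 + 1.
Roots in Z/3Z: g(0) = 1; g(1) = 2; g(2) = 2.
Complete factorization: g(θ) = (θ^6 + θ^5 + θ^4 + 2θ^3 + 2θ^2 + 1).
Factor degrees with multiplicity: 6 = 6.

6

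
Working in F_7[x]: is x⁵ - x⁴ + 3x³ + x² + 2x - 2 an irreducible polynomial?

Yes

Write f(x) = x⁵ - x⁴ + 3x³ + x² + 2x - 2.
Check for roots in F_7: f(0) = 5; f(1) = 4; f(2) = 4; f(3) = 4; f(4) = 2; f(5) = 3; f(6) = 6.
No roots, so no linear factors.
Degree-2 irreducible divisors: test the 21 monic irreducibles of degree 2 over GF(7).
None of them divide f (all give nonzero remainder).
No irreducible factor of degree ≤ 2 exists, so f is irreducible over GF(7).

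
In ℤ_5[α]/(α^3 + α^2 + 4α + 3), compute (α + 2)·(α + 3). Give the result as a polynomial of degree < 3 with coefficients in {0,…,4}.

Multiply in ℤ_5[α]: (α + 2)·(α + 3) = α^2 + 1.
Reduced: α^2 + 1.

α^2 + 1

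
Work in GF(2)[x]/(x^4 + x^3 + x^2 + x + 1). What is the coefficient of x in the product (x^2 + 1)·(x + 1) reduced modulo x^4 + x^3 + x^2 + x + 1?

Multiply in GF(2)[x]: (x^2 + 1)·(x + 1) = x^3 + x^2 + x + 1.
Reduced: x^3 + x^2 + x + 1.

1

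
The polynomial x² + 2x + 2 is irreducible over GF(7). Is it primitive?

Write f(x) = x² + 2x + 2.
|GF(7^2)^×| = 7^2 − 1 = 48. Prime factorization: 48 = 2^4·3.
f is primitive ⇔ x has order 48 in GF(7)[x]/(f), i.e. x^(48/q) ≠ 1 for each prime q | 48.
x^(24) mod f = 1
x^(16) mod f = 4.
Since x^(24) = 1, the order of x divides 24 < 48; not primitive.

No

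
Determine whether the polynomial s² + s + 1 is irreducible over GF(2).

Write h(s) = s² + s + 1.
Check for roots in GF(2): h(0) = 1; h(1) = 1.
No roots. A degree-2 polynomial over a field with no linear factor is irreducible.

Yes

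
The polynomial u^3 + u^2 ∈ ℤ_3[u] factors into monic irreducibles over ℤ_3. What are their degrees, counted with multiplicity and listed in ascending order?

1, 1, 1

Write f(u) = u^3 + u^2.
Roots in ℤ_3: f(0) = 0 → root; f(1) = 2; f(2) = 0 → root.
Linear factors from roots: (u), (u + 1).
Complete factorization: f(u) = (u + 1)·(u)^2.
Factor degrees with multiplicity: 1 + 1 + 1 = 3.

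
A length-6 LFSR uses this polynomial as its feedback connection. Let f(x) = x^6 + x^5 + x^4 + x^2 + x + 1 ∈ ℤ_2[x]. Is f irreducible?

Check for roots in ℤ_2: f(0) = 1; f(1) = 0 → root.
f(1) = 0, so (x − 1) divides f(x); f is reducible.

No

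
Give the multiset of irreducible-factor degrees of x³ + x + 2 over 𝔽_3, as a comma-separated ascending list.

Write g(x) = x³ + x + 2.
Roots in 𝔽_3: g(0) = 2; g(1) = 1; g(2) = 0 → root.
Linear factors from roots: (x + 1).
Complete factorization: g(x) = (x + 1)·(x² + 2x + 2).
Factor degrees with multiplicity: 1 + 2 = 3.

1, 2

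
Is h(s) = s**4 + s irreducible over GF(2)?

No

Check for roots in GF(2): h(0) = 0 → root; h(1) = 0 → root.
h(0) = 0, so (s) divides h(s); h is reducible.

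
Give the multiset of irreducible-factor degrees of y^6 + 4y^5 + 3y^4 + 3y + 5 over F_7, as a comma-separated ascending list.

Write g(y) = y^6 + 4y^5 + 3y^4 + 3y + 5.
Complete factorization: g(y) = (y^2 + 1)·(y^2 + 5y + 3)·(y^2 + 6y + 4).
Factor degrees with multiplicity: 2 + 2 + 2 = 6.

2, 2, 2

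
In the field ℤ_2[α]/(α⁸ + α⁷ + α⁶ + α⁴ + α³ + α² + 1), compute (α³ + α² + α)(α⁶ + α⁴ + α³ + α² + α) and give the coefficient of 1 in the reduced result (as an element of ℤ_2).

0

Multiply in ℤ_2[α]: (α³ + α² + α)·(α⁶ + α⁴ + α³ + α² + α) = α⁹ + α⁸ + α⁵ + α⁴ + α².
Reduce using α⁸ ≡ α⁷ + α⁶ + α⁴ + α³ + α² + 1 (mod α⁸ + α⁷ + α⁶ + α⁴ + α³ + α² + 1).
Reduced: α⁷ + α³ + α² + α.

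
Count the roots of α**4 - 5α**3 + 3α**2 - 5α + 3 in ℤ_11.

2

Write P(α) = α**4 - 5α**3 + 3α**2 - 5α + 3.
Evaluate at each of the 11 elements of ℤ_11:
P(0) = 3; P(1) = 8; P(2) = 3; P(3) = 5; P(4) = 0 → root; P(5) = 9; P(6) = 0 → root; P(7) = 9; P(8) = 8; P(9) = 4; P(10) = 6.
Roots: {4, 6}.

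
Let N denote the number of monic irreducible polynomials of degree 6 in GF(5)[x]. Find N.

Gauss's count: N_{5}(6) = (1/6) Σ_{d|6} μ(6/d)·5^d.
Divisors of 6: 1, 2, 3, 6; μ(6/d) for each: 1, -1, -1, 1.
Σ = 5^1 − 5^2 − 5^3 + 5^6 = 15480.
N = 15480/6 = 2580.

2580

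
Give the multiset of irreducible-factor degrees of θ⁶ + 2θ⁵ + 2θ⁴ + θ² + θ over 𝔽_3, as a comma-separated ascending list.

Write f(θ) = θ⁶ + 2θ⁵ + 2θ⁴ + θ² + θ.
Roots in 𝔽_3: f(0) = 0 → root; f(1) = 1; f(2) = 1.
Linear factors from roots: (θ).
Complete factorization: f(θ) = (θ)·(θ² + 1)·(θ³ + 2θ² + θ + 1).
Factor degrees with multiplicity: 1 + 2 + 3 = 6.

1, 2, 3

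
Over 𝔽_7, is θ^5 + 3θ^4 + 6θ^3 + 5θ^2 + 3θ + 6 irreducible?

Write P(θ) = θ^5 + 3θ^4 + 6θ^3 + 5θ^2 + 3θ + 6.
Check for roots in 𝔽_7: P(0) = 6; P(1) = 3; P(2) = 6; P(3) = 1; P(4) = 6; P(5) = 2; P(6) = 4.
No roots, so no linear factors.
Degree-2 irreducible divisors: test the 21 monic irreducibles of degree 2 over GF(7).
None of them divide P (all give nonzero remainder).
No irreducible factor of degree ≤ 2 exists, so P is irreducible over GF(7).

Yes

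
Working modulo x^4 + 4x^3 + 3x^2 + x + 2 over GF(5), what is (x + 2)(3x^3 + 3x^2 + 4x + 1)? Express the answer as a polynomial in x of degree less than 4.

Multiply in GF(5)[x]: (x + 2)·(3x^3 + 3x^2 + 4x + 1) = 3x^4 + 4x^3 + 4x + 2.
Reduce using x^4 ≡ x^3 + 2x^2 + 4x + 3 (mod x^4 + 4x^3 + 3x^2 + x + 2).
Reduced: 2x^3 + x^2 + x + 1.

2x^3 + x^2 + x + 1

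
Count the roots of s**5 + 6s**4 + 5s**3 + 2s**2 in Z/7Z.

4

Write f(s) = s**5 + 6s**4 + 5s**3 + 2s**2.
Evaluate at each of the 7 elements of Z/7Z:
f(0) = 0 → root; f(1) = 0 → root; f(2) = 1; f(3) = 0 → root; f(4) = 0 → root; f(5) = 4; f(6) = 2.
Roots: {0, 1, 3, 4}.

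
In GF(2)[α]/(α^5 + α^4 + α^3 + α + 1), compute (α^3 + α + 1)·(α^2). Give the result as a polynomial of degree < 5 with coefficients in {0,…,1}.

Multiply in GF(2)[α]: (α^3 + α + 1)·(α^2) = α^5 + α^3 + α^2.
Reduce using α^5 ≡ α^4 + α^3 + α + 1 (mod α^5 + α^4 + α^3 + α + 1).
Reduced: α^4 + α^2 + α + 1.

α^4 + α^2 + α + 1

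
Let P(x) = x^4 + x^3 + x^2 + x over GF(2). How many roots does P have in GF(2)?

Evaluate at each of the 2 elements of GF(2):
P(0) = 0 → root; P(1) = 0 → root.
Roots: {0, 1}.

2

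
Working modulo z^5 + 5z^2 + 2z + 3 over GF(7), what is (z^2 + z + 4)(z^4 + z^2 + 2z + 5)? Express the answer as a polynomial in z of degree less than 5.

5z^4 + 5z^3 + 4z^2 + z + 3

Multiply in GF(7)[z]: (z^2 + z + 4)·(z^4 + z^2 + 2z + 5) = z^6 + z^5 + 5z^4 + 3z^3 + 4z^2 + 6z + 6.
Reduce using z^5 ≡ 2z^2 + 5z + 4 (mod z^5 + 5z^2 + 2z + 3).
Reduced: 5z^4 + 5z^3 + 4z^2 + z + 3.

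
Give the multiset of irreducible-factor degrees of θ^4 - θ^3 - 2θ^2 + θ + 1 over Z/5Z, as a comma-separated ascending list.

1, 1, 1, 1

Write f(θ) = θ^4 - θ^3 - 2θ^2 + θ + 1.
Roots in Z/5Z: f(0) = 1; f(1) = 0 → root; f(2) = 3; f(3) = 0 → root; f(4) = 0 → root.
Linear factors from roots: (θ - 1), (θ + 2), (θ + 1).
Complete factorization: f(θ) = (θ + 1)·(θ - 1)·(θ + 2)^2.
Factor degrees with multiplicity: 1 + 1 + 1 + 1 = 4.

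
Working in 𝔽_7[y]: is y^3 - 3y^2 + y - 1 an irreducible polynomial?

Write h(y) = y^3 - 3y^2 + y - 1.
Check for roots in 𝔽_7: h(0) = 6; h(1) = 5; h(2) = 4; h(3) = 2; h(4) = 5; h(5) = 5; h(6) = 1.
No roots. A degree-3 polynomial over a field with no linear factor is irreducible.

Yes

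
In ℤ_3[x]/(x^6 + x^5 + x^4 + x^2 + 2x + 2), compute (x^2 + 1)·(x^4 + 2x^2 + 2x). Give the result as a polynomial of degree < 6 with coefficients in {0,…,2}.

Multiply in ℤ_3[x]: (x^2 + 1)·(x^4 + 2x^2 + 2x) = x^6 + 2x^3 + 2x^2 + 2x.
Reduce using x^6 ≡ 2x^5 + 2x^4 + 2x^2 + x + 1 (mod x^6 + x^5 + x^4 + x^2 + 2x + 2).
Reduced: 2x^5 + 2x^4 + 2x^3 + x^2 + 1.

2x^5 + 2x^4 + 2x^3 + x^2 + 1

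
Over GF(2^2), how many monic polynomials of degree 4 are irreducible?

60

x^(4^4) − x is the product of all monic irreducibles of degree dividing 4; Möbius inversion gives N = (1/4) Σ μ(4/d)·4^d.
Divisors of 4: 1, 2, 4; μ(4/d) for each: 0, -1, 1.
Σ = − 4^2 + 4^4 = 240.
N = 240/4 = 60.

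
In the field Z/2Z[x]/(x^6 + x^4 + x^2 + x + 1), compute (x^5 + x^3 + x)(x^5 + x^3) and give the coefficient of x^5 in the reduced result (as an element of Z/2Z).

1

Multiply in Z/2Z[x]: (x^5 + x^3 + x)·(x^5 + x^3) = x^10 + x^4.
Reduce using x^6 ≡ x^4 + x^2 + x + 1 (mod x^6 + x^4 + x^2 + x + 1).
Reduced: x^5 + x^4 + x^3 + x^2.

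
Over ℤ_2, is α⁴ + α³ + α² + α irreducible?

Write h(α) = α⁴ + α³ + α² + α.
Check for roots in ℤ_2: h(0) = 0 → root; h(1) = 0 → root.
h(0) = 0, so (α) divides h(α); h is reducible.

No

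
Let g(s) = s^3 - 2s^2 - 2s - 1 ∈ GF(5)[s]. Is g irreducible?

No

Check for roots in GF(5): g(0) = 4; g(1) = 1; g(2) = 0 → root; g(3) = 2; g(4) = 3.
g(2) = 0, so (s − 2) divides g(s); g is reducible.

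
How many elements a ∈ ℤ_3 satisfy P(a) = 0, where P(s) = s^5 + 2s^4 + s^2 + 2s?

Evaluate at each of the 3 elements of ℤ_3:
P(0) = 0 → root; P(1) = 0 → root; P(2) = 0 → root.
Roots: {0, 1, 2}.

3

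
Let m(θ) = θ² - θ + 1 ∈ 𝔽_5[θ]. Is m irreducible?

Yes

Check for roots in 𝔽_5: m(0) = 1; m(1) = 1; m(2) = 3; m(3) = 2; m(4) = 3.
No roots. A degree-2 polynomial over a field with no linear factor is irreducible.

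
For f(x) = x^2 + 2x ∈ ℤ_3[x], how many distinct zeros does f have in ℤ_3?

2

Evaluate at each of the 3 elements of ℤ_3:
f(0) = 0 → root; f(1) = 0 → root; f(2) = 2.
Roots: {0, 1}.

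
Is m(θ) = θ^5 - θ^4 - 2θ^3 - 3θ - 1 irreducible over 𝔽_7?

Check for roots in 𝔽_7: m(0) = 6; m(1) = 1; m(2) = 0 → root; m(3) = 0 → root; m(4) = 4; m(5) = 1; m(6) = 2.
m(2) = 0, so (θ − 2) divides m(θ); m is reducible.

No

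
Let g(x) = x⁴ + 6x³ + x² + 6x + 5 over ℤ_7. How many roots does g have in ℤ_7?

Evaluate at each of the 7 elements of ℤ_7:
g(0) = 5; g(1) = 5; g(2) = 1; g(3) = 2; g(4) = 6; g(5) = 0 → root; g(6) = 2.
Roots: {5}.

1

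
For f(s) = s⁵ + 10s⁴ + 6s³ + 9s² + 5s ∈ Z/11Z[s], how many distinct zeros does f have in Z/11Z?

Evaluate at each of the 11 elements of Z/11Z:
f(0) = 0 → root; f(1) = 9; f(2) = 0 → root; f(3) = 2; f(4) = 7; f(5) = 2; f(6) = 1; f(7) = 0 → root; f(8) = 9; f(9) = 7; f(10) = 7.
Roots: {0, 2, 7}.

3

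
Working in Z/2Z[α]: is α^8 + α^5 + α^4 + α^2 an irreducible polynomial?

No

Write f(α) = α^8 + α^5 + α^4 + α^2.
Check for roots in Z/2Z: f(0) = 0 → root; f(1) = 0 → root.
f(0) = 0, so (α) divides f(α); f is reducible.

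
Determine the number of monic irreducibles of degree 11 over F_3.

16104

Gauss's count: N_{3}(11) = (1/11) Σ_{d|11} μ(11/d)·3^d.
Divisors of 11: 1, 11; μ(11/d) for each: -1, 1.
Σ = − 3^1 + 3^11 = 177144.
N = 177144/11 = 16104.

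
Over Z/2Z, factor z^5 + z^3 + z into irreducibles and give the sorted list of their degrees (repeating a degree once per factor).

1, 2, 2

Write g(z) = z^5 + z^3 + z.
Roots in Z/2Z: g(0) = 0 → root; g(1) = 1.
Linear factors from roots: (z).
Complete factorization: g(z) = (z)·(z^2 + z + 1)^2.
Factor degrees with multiplicity: 1 + 2 + 2 = 5.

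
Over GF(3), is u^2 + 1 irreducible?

Write h(u) = u^2 + 1.
Check for roots in GF(3): h(0) = 1; h(1) = 2; h(2) = 2.
No roots. A degree-2 polynomial over a field with no linear factor is irreducible.

Yes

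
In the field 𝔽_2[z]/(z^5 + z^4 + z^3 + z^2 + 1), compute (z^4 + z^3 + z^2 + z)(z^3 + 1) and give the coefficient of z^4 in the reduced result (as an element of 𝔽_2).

1

Multiply in 𝔽_2[z]: (z^4 + z^3 + z^2 + z)·(z^3 + 1) = z^7 + z^6 + z^5 + z^3 + z^2 + z.
Reduce using z^5 ≡ z^4 + z^3 + z^2 + 1 (mod z^5 + z^4 + z^3 + z^2 + 1).
Reduced: z^4 + z^3 + z.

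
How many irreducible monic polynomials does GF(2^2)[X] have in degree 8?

8160

The number of monic irreducibles of degree 8 over GF(4) is (1/8)·Σ_{d∣8} μ(8/d) 4^d.
Divisors of 8: 1, 2, 4, 8; μ(8/d) for each: 0, 0, -1, 1.
Σ = − 4^4 + 4^8 = 65280.
N = 65280/8 = 8160.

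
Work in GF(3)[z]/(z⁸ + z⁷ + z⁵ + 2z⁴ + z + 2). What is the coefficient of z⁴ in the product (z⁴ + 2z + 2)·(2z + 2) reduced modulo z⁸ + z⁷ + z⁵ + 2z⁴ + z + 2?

Multiply in GF(3)[z]: (z⁴ + 2z + 2)·(2z + 2) = 2z⁵ + 2z⁴ + z² + 2z + 1.
Reduced: 2z⁵ + 2z⁴ + z² + 2z + 1.

2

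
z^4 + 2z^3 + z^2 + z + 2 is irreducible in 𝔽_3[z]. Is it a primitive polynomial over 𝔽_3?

Write f(z) = z^4 + 2z^3 + z^2 + z + 2.
|GF(3^4)^×| = 3^4 − 1 = 80. Prime factorization: 80 = 2^4·5.
f is primitive ⇔ z has order 80 in GF(3)[z]/(f), i.e. z^(80/q) ≠ 1 for each prime q | 80.
z^(40) mod f = 2.
z^(16) mod f = z^3 + 1.
None equal 1, so z has full order 80; f is primitive.

Yes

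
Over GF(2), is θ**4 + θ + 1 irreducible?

Yes

Write f(θ) = θ**4 + θ + 1.
Check for roots in GF(2): f(0) = 1; f(1) = 1.
No roots, so no linear factors.
Monic irreducibles of degree 2 over GF(2): θ**2 + θ + 1.
None of them divide f (all give nonzero remainder).
No irreducible factor of degree ≤ 2 exists, so f is irreducible over GF(2).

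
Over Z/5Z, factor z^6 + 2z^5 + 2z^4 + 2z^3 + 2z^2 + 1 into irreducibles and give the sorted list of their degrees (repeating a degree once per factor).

1, 1, 1, 1, 2

Write f(z) = z^6 + 2z^5 + 2z^4 + 2z^3 + 2z^2 + 1.
Roots in Z/5Z: f(0) = 1; f(1) = 0 → root; f(2) = 0 → root; f(3) = 0 → root; f(4) = 2.
Linear factors from roots: (z - 1), (z - 2), (z + 2).
Complete factorization: f(z) = (z - 2)·(z - 1)·(z + 2)^2·(z^2 + z + 2).
Factor degrees with multiplicity: 1 + 1 + 1 + 1 + 2 = 6.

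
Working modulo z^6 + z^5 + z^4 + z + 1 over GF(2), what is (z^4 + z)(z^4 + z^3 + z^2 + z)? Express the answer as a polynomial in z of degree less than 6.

Multiply in GF(2)[z]: (z^4 + z)·(z^4 + z^3 + z^2 + z) = z^8 + z^7 + z^6 + z^4 + z^3 + z^2.
Reduce using z^6 ≡ z^5 + z^4 + z + 1 (mod z^6 + z^5 + z^4 + z + 1).
Reduced: z^4.

z^4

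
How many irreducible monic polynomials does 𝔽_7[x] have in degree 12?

1153430600

Gauss's count: N_{7}(12) = (1/12) Σ_{d|12} μ(12/d)·7^d.
Divisors of 12: 1, 2, 3, 4, 6, 12; μ(12/d) for each: 0, 1, 0, -1, -1, 1.
Σ = 7^2 − 7^4 − 7^6 + 7^12 = 13841167200.
N = 13841167200/12 = 1153430600.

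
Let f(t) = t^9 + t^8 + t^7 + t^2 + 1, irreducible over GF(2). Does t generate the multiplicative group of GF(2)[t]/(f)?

Yes

|GF(2^9)^×| = 2^9 − 1 = 511. Prime factorization: 511 = 7·73.
f is primitive ⇔ t has order 511 in GF(2)[t]/(f), i.e. t^(511/q) ≠ 1 for each prime q | 511.
t^(73) mod f = t^7 + t^4 + t^3 + t^2 + t.
t^(7) mod f = t^7.
None equal 1, so t has full order 511; f is primitive.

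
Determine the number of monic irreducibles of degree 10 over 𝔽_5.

By the necklace-counting formula, N_5(10) = (1/10) Σ_{d|10} μ(10/d)·5^d.
Divisors of 10: 1, 2, 5, 10; μ(10/d) for each: 1, -1, -1, 1.
Σ = 5^1 − 5^2 − 5^5 + 5^10 = 9762480.
N = 9762480/10 = 976248.

976248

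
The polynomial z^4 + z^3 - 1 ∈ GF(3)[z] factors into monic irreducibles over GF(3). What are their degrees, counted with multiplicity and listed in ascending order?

Write f(z) = z^4 + z^3 - 1.
Roots in GF(3): f(0) = 2; f(1) = 1; f(2) = 2.
Complete factorization: f(z) = (z^4 + z^3 - 1).
Factor degrees with multiplicity: 4 = 4.

4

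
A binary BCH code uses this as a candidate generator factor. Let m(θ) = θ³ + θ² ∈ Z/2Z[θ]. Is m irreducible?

No

Check for roots in Z/2Z: m(0) = 0 → root; m(1) = 0 → root.
m(0) = 0, so (θ) divides m(θ); m is reducible.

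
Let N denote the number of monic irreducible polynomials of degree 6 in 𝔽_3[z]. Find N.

116

Gauss's count: N_{3}(6) = (1/6) Σ_{d|6} μ(6/d)·3^d.
Divisors of 6: 1, 2, 3, 6; μ(6/d) for each: 1, -1, -1, 1.
Σ = 3^1 − 3^2 − 3^3 + 3^6 = 696.
N = 696/6 = 116.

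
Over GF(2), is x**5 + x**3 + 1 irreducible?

Write h(x) = x**5 + x**3 + 1.
Check for roots in GF(2): h(0) = 1; h(1) = 1.
No roots, so no linear factors.
Monic irreducibles of degree 2 over GF(2): x**2 + x + 1.
None of them divide h (all give nonzero remainder).
No irreducible factor of degree ≤ 2 exists, so h is irreducible over GF(2).

Yes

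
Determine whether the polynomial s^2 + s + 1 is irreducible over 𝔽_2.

Yes

Write g(s) = s^2 + s + 1.
Check for roots in 𝔽_2: g(0) = 1; g(1) = 1.
No roots. A degree-2 polynomial over a field with no linear factor is irreducible.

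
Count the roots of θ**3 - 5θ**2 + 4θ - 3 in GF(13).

3

Write g(θ) = θ**3 - 5θ**2 + 4θ - 3.
Evaluate at each of the 13 elements of GF(13):
g(0) = 10; g(1) = 10; g(2) = 6; g(3) = 4; g(4) = 10; g(5) = 4; g(6) = 5; g(7) = 6; g(8) = 0 → root; g(9) = 6; g(10) = 4; g(11) = 0 → root; g(12) = 0 → root.
Roots: {8, 11, 12}.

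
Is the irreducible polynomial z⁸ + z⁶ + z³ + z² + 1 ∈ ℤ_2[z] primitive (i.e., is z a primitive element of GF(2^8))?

Yes

Write f(z) = z⁸ + z⁶ + z³ + z² + 1.
|GF(2^8)^×| = 2^8 − 1 = 255. Prime factorization: 255 = 3·5·17.
f is primitive ⇔ z has order 255 in GF(2)[z]/(f), i.e. z^(255/q) ≠ 1 for each prime q | 255.
z^(85) mod f = z⁴ + z³ + z².
z^(51) mod f = z⁷ + z⁵.
z^(15) mod f = z⁶ + z⁵ + z⁴ + z³ + z².
None equal 1, so z has full order 255; f is primitive.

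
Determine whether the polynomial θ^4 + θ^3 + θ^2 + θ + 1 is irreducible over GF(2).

Yes

Write f(θ) = θ^4 + θ^3 + θ^2 + θ + 1.
Check for roots in GF(2): f(0) = 1; f(1) = 1.
No roots, so no linear factors.
Monic irreducibles of degree 2 over GF(2): θ^2 + θ + 1.
None of them divide f (all give nonzero remainder).
No irreducible factor of degree ≤ 2 exists, so f is irreducible over GF(2).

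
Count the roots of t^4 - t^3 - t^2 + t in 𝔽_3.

3

Write P(t) = t^4 - t^3 - t^2 + t.
Evaluate at each of the 3 elements of 𝔽_3:
P(0) = 0 → root; P(1) = 0 → root; P(2) = 0 → root.
Roots: {0, 1, 2}.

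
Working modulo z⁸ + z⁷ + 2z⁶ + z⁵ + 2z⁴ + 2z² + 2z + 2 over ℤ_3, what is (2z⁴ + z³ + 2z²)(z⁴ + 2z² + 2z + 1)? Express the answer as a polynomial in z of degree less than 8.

Multiply in ℤ_3[z]: (2z⁴ + z³ + 2z²)·(z⁴ + 2z² + 2z + 1) = 2z⁸ + z⁷ + 2z⁴ + 2z³ + 2z².
Reduce using z⁸ ≡ 2z⁷ + z⁶ + 2z⁵ + z⁴ + z² + z + 1 (mod z⁸ + z⁷ + 2z⁶ + z⁵ + 2z⁴ + 2z² + 2z + 2).
Reduced: 2z⁷ + 2z⁶ + z⁵ + z⁴ + 2z³ + z² + 2z + 2.

2z^7 + 2z^6 + z^5 + z^4 + 2z^3 + z^2 + 2z + 2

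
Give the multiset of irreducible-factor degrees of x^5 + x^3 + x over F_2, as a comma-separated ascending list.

1, 2, 2

Write h(x) = x^5 + x^3 + x.
Roots in F_2: h(0) = 0 → root; h(1) = 1.
Linear factors from roots: (x).
Complete factorization: h(x) = (x)·(x^2 + x + 1)^2.
Factor degrees with multiplicity: 1 + 2 + 2 = 5.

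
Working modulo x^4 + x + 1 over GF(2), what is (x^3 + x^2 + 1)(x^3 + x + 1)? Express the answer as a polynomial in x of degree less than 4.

x^2 + x

Multiply in GF(2)[x]: (x^3 + x^2 + 1)·(x^3 + x + 1) = x^6 + x^5 + x^4 + x^3 + x^2 + x + 1.
Reduce using x^4 ≡ x + 1 (mod x^4 + x + 1).
Reduced: x^2 + x.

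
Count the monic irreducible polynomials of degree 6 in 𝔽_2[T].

The number of monic irreducibles of degree 6 over GF(2) is (1/6)·Σ_{d∣6} μ(6/d) 2^d.
Divisors of 6: 1, 2, 3, 6; μ(6/d) for each: 1, -1, -1, 1.
Σ = 2^1 − 2^2 − 2^3 + 2^6 = 54.
N = 54/6 = 9.

9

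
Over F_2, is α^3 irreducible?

No

Write m(α) = α^3.
Check for roots in F_2: m(0) = 0 → root; m(1) = 1.
m(0) = 0, so (α) divides m(α); m is reducible.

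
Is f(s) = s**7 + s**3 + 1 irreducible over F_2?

Yes

Check for roots in F_2: f(0) = 1; f(1) = 1.
No roots, so no linear factors.
Monic irreducibles of degree 2 over GF(2): s**2 + s + 1.
None of them divide f (all give nonzero remainder).
Monic irreducibles of degree 3 over GF(2): s**3 + s + 1, s**3 + s**2 + 1.
None of them divide f (all give nonzero remainder).
No irreducible factor of degree ≤ 3 exists, so f is irreducible over GF(2).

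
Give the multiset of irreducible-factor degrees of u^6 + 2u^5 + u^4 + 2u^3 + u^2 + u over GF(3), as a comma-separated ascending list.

Write g(u) = u^6 + 2u^5 + u^4 + 2u^3 + u^2 + u.
Roots in GF(3): g(0) = 0 → root; g(1) = 2; g(2) = 1.
Linear factors from roots: (u).
Complete factorization: g(u) = (u)·(u^2 + u + 2)·(u^3 + u^2 + u + 2).
Factor degrees with multiplicity: 1 + 2 + 3 = 6.

1, 2, 3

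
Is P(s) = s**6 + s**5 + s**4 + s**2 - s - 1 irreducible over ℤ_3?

Yes

Check for roots in ℤ_3: P(0) = 2; P(1) = 2; P(2) = 2.
No roots, so no linear factors.
Monic irreducibles of degree 2 over GF(3): s**2 + 1, s**2 + s - 1, s**2 - s - 1.
None of them divide P (all give nonzero remainder).
Degree-3 irreducible divisors: test the 8 monic irreducibles of degree 3 over GF(3).
None of them divide P (all give nonzero remainder).
No irreducible factor of degree ≤ 3 exists, so P is irreducible over GF(3).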